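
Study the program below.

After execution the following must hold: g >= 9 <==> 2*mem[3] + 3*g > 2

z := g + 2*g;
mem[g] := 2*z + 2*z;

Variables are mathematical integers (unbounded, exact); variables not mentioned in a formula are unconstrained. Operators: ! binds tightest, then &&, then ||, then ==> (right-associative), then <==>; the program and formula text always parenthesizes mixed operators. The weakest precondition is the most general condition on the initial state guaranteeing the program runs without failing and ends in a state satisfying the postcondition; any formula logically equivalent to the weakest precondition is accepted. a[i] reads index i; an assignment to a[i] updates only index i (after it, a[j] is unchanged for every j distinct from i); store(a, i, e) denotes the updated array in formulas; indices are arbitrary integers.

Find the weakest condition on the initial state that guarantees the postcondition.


Working backward. After the program, g >= 9 <==> 2*mem[3] + 3*g > 2 must hold.
Before mem[g] := 2*z + 2*z: g >= 9 <==> 2*store(mem, g, 4*z)[3] + 3*g > 2
Before z := g + 2*g: g >= 9 <==> 2*store(mem, g, 12*g)[3] + 3*g > 2
Answer: WP = g >= 9 <==> 2*store(mem, g, 12*g)[3] + 3*g > 2


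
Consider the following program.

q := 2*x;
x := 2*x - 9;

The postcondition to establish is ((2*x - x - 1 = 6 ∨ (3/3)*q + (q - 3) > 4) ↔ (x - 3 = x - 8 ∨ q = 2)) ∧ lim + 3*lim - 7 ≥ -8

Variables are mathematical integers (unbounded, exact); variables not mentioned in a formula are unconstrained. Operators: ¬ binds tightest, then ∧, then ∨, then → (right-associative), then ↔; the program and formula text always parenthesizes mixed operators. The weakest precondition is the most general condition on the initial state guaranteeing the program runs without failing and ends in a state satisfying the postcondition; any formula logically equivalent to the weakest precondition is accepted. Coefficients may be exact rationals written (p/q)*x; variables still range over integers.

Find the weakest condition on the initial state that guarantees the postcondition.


Working backward. After the program, the postcondition ((2*x - x - 1 = 6 ∨ (3/3)*q + (q - 3) > 4) ↔ (x - 3 = x - 8 ∨ q = 2)) ∧ lim + 3*lim - 7 ≥ -8 must hold; in canonical form it is ((x = 7 ∨ 2*q > 7) ↔ q = 2) ∧ 4*lim ≥ -1.
Before x := 2*x - 9: ((2*x = 16 ∨ 2*q > 7) ↔ q = 2) ∧ 4*lim ≥ -1
Before q := 2*x: ((2*x = 16 ∨ 4*x > 7) ↔ 2*x = 2) ∧ 4*lim ≥ -1
Answer: WP = ((2*x = 16 ∨ 4*x > 7) ↔ 2*x = 2) ∧ 4*lim ≥ -1


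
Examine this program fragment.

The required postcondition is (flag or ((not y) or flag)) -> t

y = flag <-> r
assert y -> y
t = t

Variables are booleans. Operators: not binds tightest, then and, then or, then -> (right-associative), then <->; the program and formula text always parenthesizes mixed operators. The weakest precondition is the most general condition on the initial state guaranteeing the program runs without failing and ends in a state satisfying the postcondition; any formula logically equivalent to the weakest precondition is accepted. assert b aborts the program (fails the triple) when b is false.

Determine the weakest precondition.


Working backward. After the program, the postcondition (flag or ((not y) or flag)) -> t must hold; in canonical form it is (flag or (not y)) -> t.
Before t := t: (flag or (not y)) -> t
Before assert y -> y: (flag or (not y)) -> t
Before y := flag <-> r: (flag or (not (flag <-> r))) -> t
Answer: WP = (flag or (not (flag <-> r))) -> t


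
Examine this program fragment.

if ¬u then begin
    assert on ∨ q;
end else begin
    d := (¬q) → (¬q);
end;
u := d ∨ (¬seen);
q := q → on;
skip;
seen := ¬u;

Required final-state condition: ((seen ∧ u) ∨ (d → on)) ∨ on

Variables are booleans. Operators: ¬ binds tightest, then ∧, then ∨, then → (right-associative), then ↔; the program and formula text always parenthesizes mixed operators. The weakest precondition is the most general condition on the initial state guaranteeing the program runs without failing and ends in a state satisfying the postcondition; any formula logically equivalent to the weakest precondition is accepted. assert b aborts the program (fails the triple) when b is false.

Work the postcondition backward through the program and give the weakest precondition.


Working backward. After the program, the postcondition ((seen ∧ u) ∨ (d → on)) ∨ on must hold; in canonical form it is (seen ∧ u) ∨ (d → on) ∨ on.
Before seen := ¬u: (d → on) ∨ on
Before skip: (d → on) ∨ on
Before q := q → on: (d → on) ∨ on
Before u := d ∨ (¬seen): (d → on) ∨ on
Then branch requires (on ∨ q) ∧ ((d → on) ∨ on); else branch requires on.
Before the if: ((¬u) → ((on ∨ q) ∧ ((d → on) ∨ on))) ∧ (u → on)
Answer: WP = ((¬u) → ((on ∨ q) ∧ ((d → on) ∨ on))) ∧ (u → on)


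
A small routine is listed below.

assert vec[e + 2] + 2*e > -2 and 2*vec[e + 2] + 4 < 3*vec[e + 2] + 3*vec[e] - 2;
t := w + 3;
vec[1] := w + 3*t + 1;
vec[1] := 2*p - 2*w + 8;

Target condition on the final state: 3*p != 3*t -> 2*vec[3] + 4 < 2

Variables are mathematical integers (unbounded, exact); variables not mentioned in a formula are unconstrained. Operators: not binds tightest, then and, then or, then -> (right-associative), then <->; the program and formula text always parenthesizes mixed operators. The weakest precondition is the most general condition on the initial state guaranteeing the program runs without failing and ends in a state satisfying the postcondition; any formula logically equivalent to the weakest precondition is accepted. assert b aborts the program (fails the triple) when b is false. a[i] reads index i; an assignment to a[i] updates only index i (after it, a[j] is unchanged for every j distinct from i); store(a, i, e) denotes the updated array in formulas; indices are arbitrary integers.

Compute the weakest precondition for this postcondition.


Working backward. After the program, the postcondition 3*p != 3*t -> 2*vec[3] + 4 < 2 must hold; in canonical form it is 3*p != 3*t -> 2*vec[3] < -2.
Before vec[1] := 2*p - 2*w + 8: 3*p != 3*t -> 2*vec[3] < -2
Before vec[1] := w + 3*t + 1: 3*p != 3*t -> 2*vec[3] < -2
Before t := w + 3: 3*p != 3*w + 9 -> 2*vec[3] < -2
Before assert vec[e + 2] + 2*e > -2 and 2*vec[e + 2] + 4 < 3*vec[e + 2] + 3*vec[e] - 2: vec[e + 2] + 2*e > -2 and vec[e + 2] + 3*vec[e] > 6 and (3*p != 3*w + 9 -> 2*vec[3] < -2)
Answer: WP = vec[e + 2] + 2*e > -2 and vec[e + 2] + 3*vec[e] > 6 and (3*p != 3*w + 9 -> 2*vec[3] < -2)


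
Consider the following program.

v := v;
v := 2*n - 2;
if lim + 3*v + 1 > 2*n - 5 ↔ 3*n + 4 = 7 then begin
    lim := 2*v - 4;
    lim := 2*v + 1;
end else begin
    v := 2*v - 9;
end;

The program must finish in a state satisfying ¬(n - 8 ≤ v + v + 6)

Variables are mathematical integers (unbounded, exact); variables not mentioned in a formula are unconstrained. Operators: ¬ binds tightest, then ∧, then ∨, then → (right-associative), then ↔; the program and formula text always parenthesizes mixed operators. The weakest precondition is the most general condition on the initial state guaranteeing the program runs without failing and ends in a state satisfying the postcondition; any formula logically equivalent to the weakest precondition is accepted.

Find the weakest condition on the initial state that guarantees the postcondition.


Working backward. After the program, the postcondition ¬(n - 8 ≤ v + v + 6) must hold; in canonical form it is ¬(n ≤ 2*v + 14).
Then branch requires ¬(n ≤ 2*v + 14); else branch requires ¬(n ≤ 4*v - 4).
Before the if: ((lim + 3*v > 2*n - 6 ↔ 3*n = 3) → (¬(n ≤ 2*v + 14))) ∧ ((¬(lim + 3*v > 2*n - 6 ↔ 3*n = 3)) → (¬(n ≤ 4*v - 4)))
Before v := 2*n - 2: ((lim + 4*n > 0 ↔ 3*n = 3) → (¬(3*n ≥ -10))) ∧ ((¬(lim + 4*n > 0 ↔ 3*n = 3)) → (¬(7*n ≥ 12)))
Before v := v: ((lim + 4*n > 0 ↔ 3*n = 3) → (¬(3*n ≥ -10))) ∧ ((¬(lim + 4*n > 0 ↔ 3*n = 3)) → (¬(7*n ≥ 12)))
Answer: WP = ((lim + 4*n > 0 ↔ 3*n = 3) → (¬(3*n ≥ -10))) ∧ ((¬(lim + 4*n > 0 ↔ 3*n = 3)) → (¬(7*n ≥ 12)))


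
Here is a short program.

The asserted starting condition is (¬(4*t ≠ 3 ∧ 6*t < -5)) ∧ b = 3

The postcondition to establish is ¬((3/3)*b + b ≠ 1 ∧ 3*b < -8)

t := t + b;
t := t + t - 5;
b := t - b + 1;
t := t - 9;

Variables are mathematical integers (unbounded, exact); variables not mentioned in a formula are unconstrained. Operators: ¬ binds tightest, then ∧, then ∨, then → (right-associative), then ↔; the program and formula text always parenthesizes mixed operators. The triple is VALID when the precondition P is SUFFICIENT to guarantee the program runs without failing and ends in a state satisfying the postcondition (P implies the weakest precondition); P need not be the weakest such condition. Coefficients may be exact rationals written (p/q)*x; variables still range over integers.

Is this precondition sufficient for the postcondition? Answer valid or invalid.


Working backward. After the program, the postcondition ¬((3/3)*b + b ≠ 1 ∧ 3*b < -8) must hold; in canonical form it is ¬(2*b ≠ 1 ∧ 3*b < -8).
Before t := t - 9: ¬(2*b ≠ 1 ∧ 3*b < -8)
Before b := t - b + 1: ¬(2*t ≠ 2*b - 1 ∧ 3*t < 3*b - 11)
Before t := t + t - 5: ¬(4*t ≠ 2*b + 9 ∧ 6*t < 3*b + 4)
Before t := t + b: ¬(2*b + 4*t ≠ 9 ∧ 3*b + 6*t < 4)
The weakest precondition is ¬(2*b + 4*t ≠ 9 ∧ 3*b + 6*t < 4).
Check whether (¬(4*t ≠ 3 ∧ 6*t < -5)) ∧ b = 3 implies it.
Every state satisfying the precondition satisfies the weakest precondition: the implication holds.
Answer: valid


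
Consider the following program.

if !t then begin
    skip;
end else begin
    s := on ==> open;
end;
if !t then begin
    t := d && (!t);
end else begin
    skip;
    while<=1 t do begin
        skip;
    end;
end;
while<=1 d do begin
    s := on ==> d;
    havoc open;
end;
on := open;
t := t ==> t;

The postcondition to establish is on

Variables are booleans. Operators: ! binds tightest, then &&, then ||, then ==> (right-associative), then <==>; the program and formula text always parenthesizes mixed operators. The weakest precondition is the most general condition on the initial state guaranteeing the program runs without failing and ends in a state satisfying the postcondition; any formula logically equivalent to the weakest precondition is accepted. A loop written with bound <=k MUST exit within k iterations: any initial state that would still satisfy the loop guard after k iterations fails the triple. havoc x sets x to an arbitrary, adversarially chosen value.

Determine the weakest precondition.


Working backward. After the program, on must hold.
Before t := t ==> t: on
Before on := open: open
Before the loop (bound <=1), unroll the exhaustion recursion (WP_0 = exit-now case; WP_j = one more guarded iteration, up to j = 1):
  WP_0: (!d) && open
  WP_1: (!d) && ((!d) ==> open)
So before the loop: (!d) && ((!d) ==> open)
Then branch requires (!d) && ((!d) ==> open); else branch requires (t ==> ((!t) && (!d) && ((!d) ==> open))) && ((!t) ==> ((!d) && ((!d) ==> open))).
Before the if: ((!t) ==> ((!d) && ((!d) ==> open))) && (t ==> ((t ==> ((!t) && (!d) && ((!d) ==> open))) && ((!t) ==> ((!d) && ((!d) ==> open)))))
Then branch requires ((!t) ==> ((!d) && ((!d) ==> open))) && (t ==> ((t ==> ((!t) && (!d) && ((!d) ==> open))) && ((!t) ==> ((!d) && ((!d) ==> open))))); else branch requires ((!t) ==> ((!d) && ((!d) ==> open))) && (t ==> ((t ==> ((!t) && (!d) && ((!d) ==> open))) && ((!t) ==> ((!d) && ((!d) ==> open))))).
Before the if: ((!t) ==> (((!t) ==> ((!d) && ((!d) ==> open))) && (t ==> ((t ==> ((!t) && (!d) && ((!d) ==> open))) && ((!t) ==> ((!d) && ((!d) ==> open))))))) && (t ==> (((!t) ==> ((!d) && ((!d) ==> open))) && (t ==> ((t ==> ((!t) && (!d) && ((!d) ==> open))) && ((!t) ==> ((!d) && ((!d) ==> open)))))))
Answer: WP = ((!t) ==> (((!t) ==> ((!d) && ((!d) ==> open))) && (t ==> ((t ==> ((!t) && (!d) && ((!d) ==> open))) && ((!t) ==> ((!d) && ((!d) ==> open))))))) && (t ==> (((!t) ==> ((!d) && ((!d) ==> open))) && (t ==> ((t ==> ((!t) && (!d) && ((!d) ==> open))) && ((!t) ==> ((!d) && ((!d) ==> open)))))))


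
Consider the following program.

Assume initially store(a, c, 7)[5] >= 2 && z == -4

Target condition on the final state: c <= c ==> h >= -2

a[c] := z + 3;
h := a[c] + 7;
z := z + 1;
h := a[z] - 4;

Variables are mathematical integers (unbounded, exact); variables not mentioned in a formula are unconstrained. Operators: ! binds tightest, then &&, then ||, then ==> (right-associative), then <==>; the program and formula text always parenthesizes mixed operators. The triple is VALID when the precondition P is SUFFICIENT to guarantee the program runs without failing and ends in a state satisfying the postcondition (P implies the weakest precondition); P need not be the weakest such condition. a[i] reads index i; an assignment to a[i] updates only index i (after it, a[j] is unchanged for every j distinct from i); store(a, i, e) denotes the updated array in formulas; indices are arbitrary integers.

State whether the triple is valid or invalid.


Working backward. After the program, the postcondition c <= c ==> h >= -2 must hold; in canonical form it is h >= -2.
Before h := a[z] - 4: a[z] >= 2
Before z := z + 1: a[z + 1] >= 2
Before h := a[c] + 7: a[z + 1] >= 2
Before a[c] := z + 3: store(a, c, z + 3)[z + 1] >= 2
The weakest precondition is store(a, c, z + 3)[z + 1] >= 2.
Check whether store(a, c, 7)[5] >= 2 && z == -4 implies it.
Countermodel: at the initial state a = {[-3] = 0, [5] = 2, elsewhere 2}, c = 5, z = -4, the precondition holds but the weakest precondition fails.
Answer: invalid


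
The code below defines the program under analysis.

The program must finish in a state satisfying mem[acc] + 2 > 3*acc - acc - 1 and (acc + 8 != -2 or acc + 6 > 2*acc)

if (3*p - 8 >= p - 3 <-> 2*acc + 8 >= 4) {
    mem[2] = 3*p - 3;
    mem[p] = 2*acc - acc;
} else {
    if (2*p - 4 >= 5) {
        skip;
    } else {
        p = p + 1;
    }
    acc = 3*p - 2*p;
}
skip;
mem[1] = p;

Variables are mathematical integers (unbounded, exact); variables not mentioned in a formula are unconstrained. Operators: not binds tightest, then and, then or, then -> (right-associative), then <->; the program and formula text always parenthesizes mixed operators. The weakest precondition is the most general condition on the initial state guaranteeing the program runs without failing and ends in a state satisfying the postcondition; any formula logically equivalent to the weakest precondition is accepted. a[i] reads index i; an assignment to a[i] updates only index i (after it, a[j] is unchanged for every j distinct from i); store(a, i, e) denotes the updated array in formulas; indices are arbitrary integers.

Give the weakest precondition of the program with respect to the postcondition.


Working backward. After the program, the postcondition mem[acc] + 2 > 3*acc - acc - 1 and (acc + 8 != -2 or acc + 6 > 2*acc) must hold; in canonical form it is mem[acc] > 2*acc - 3 and (acc != -10 or acc < 6).
Before mem[1] := p: store(mem, 1, p)[acc] > 2*acc - 3 and (acc != -10 or acc < 6)
Before skip: store(mem, 1, p)[acc] > 2*acc - 3 and (acc != -10 or acc < 6)
Then branch requires store(store(store(mem, 2, 3*p - 3), p, acc), 1, p)[acc] > 2*acc - 3 and (acc != -10 or acc < 6); else branch requires (2*p >= 9 -> (store(mem, 1, p)[p] > 2*p - 3 and (p != -10 or p < 6))) and ((not (2*p >= 9)) -> (store(mem, 1, p + 1)[p + 1] > 2*p - 1 and (p != -11 or p < 5))).
Before the if: ((2*p >= 5 <-> 2*acc >= -4) -> (store(store(store(mem, 2, 3*p - 3), p, acc), 1, p)[acc] > 2*acc - 3 and (acc != -10 or acc < 6))) and ((not (2*p >= 5 <-> 2*acc >= -4)) -> ((2*p >= 9 -> (store(mem, 1, p)[p] > 2*p - 3 and (p != -10 or p < 6))) and ((not (2*p >= 9)) -> (store(mem, 1, p + 1)[p + 1] > 2*p - 1 and (p != -11 or p < 5)))))
Answer: WP = ((2*p >= 5 <-> 2*acc >= -4) -> (store(store(store(mem, 2, 3*p - 3), p, acc), 1, p)[acc] > 2*acc - 3 and (acc != -10 or acc < 6))) and ((not (2*p >= 5 <-> 2*acc >= -4)) -> ((2*p >= 9 -> (store(mem, 1, p)[p] > 2*p - 3 and (p != -10 or p < 6))) and ((not (2*p >= 9)) -> (store(mem, 1, p + 1)[p + 1] > 2*p - 1 and (p != -11 or p < 5)))))


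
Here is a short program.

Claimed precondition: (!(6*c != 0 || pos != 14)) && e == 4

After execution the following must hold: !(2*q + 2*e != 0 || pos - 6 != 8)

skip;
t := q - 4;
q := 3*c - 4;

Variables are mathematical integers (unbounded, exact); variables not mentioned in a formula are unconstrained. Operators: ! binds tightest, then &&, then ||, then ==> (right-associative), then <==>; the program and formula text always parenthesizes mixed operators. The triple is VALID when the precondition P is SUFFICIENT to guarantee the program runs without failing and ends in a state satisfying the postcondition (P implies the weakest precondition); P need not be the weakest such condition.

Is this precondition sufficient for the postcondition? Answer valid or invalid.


Working backward. After the program, the postcondition !(2*q + 2*e != 0 || pos - 6 != 8) must hold; in canonical form it is !(2*e + 2*q != 0 || pos != 14).
Before q := 3*c - 4: !(6*c + 2*e != 8 || pos != 14)
Before t := q - 4: !(6*c + 2*e != 8 || pos != 14)
Before skip: !(6*c + 2*e != 8 || pos != 14)
The weakest precondition is !(6*c + 2*e != 8 || pos != 14).
Check whether (!(6*c != 0 || pos != 14)) && e == 4 implies it.
Every state satisfying the precondition satisfies the weakest precondition: the implication holds.
Answer: valid


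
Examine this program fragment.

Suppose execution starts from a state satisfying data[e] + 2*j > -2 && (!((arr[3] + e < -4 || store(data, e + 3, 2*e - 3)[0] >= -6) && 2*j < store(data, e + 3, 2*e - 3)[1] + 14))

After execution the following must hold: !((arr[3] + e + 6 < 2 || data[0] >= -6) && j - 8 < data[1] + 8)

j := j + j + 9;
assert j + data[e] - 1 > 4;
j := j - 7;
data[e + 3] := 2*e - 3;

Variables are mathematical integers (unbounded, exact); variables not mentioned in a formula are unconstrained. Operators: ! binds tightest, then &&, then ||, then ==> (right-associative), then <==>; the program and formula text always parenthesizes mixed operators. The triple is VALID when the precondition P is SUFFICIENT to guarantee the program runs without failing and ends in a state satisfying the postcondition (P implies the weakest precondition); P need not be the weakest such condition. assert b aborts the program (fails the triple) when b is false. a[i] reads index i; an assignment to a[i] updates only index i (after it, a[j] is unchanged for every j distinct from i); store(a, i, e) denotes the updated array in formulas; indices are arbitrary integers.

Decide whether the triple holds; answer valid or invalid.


Working backward. After the program, the postcondition !((arr[3] + e + 6 < 2 || data[0] >= -6) && j - 8 < data[1] + 8) must hold; in canonical form it is !((arr[3] + e < -4 || data[0] >= -6) && j < data[1] + 16).
Before data[e + 3] := 2*e - 3: !((arr[3] + e < -4 || store(data, e + 3, 2*e - 3)[0] >= -6) && j < store(data, e + 3, 2*e - 3)[1] + 16)
Before j := j - 7: !((arr[3] + e < -4 || store(data, e + 3, 2*e - 3)[0] >= -6) && j < store(data, e + 3, 2*e - 3)[1] + 23)
Before assert j + data[e] - 1 > 4: data[e] + j > 5 && (!((arr[3] + e < -4 || store(data, e + 3, 2*e - 3)[0] >= -6) && j < store(data, e + 3, 2*e - 3)[1] + 23))
Before j := j + j + 9: data[e] + 2*j > -4 && (!((arr[3] + e < -4 || store(data, e + 3, 2*e - 3)[0] >= -6) && 2*j < store(data, e + 3, 2*e - 3)[1] + 14))
The weakest precondition is data[e] + 2*j > -4 && (!((arr[3] + e < -4 || store(data, e + 3, 2*e - 3)[0] >= -6) && 2*j < store(data, e + 3, 2*e - 3)[1] + 14)).
Check whether data[e] + 2*j > -2 && (!((arr[3] + e < -4 || store(data, e + 3, 2*e - 3)[0] >= -6) && 2*j < store(data, e + 3, 2*e - 3)[1] + 14)) implies it.
Every state satisfying the precondition satisfies the weakest precondition: the implication holds.
Answer: valid


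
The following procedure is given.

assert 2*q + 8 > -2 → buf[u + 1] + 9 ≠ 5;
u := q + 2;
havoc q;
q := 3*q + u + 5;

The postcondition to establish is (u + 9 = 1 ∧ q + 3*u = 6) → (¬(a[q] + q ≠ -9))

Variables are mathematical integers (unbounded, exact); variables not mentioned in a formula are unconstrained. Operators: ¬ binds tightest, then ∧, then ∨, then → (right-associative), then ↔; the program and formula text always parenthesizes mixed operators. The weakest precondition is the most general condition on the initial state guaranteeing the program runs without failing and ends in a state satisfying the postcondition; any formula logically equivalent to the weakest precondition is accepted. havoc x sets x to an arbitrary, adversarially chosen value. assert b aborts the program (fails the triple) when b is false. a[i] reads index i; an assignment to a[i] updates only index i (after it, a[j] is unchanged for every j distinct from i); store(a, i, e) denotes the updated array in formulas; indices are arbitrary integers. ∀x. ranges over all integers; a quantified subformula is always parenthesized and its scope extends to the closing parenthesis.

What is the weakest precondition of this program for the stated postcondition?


Working backward. After the program, the postcondition (u + 9 = 1 ∧ q + 3*u = 6) → (¬(a[q] + q ≠ -9)) must hold; in canonical form it is (u = -8 ∧ q + 3*u = 6) → (¬(a[q] + q ≠ -9)).
Before q := 3*q + u + 5: (u = -8 ∧ 3*q + 4*u = 1) → (¬(a[3*q + u + 5] + 3*q + u ≠ -14))
Before havoc q: ∀q_1. ((u = -8 ∧ 3*q_1 + 4*u = 1) → (¬(a[3*q_1 + u + 5] + 3*q_1 + u ≠ -14)))
Before u := q + 2: ∀q_1. ((q = -10 ∧ 4*q + 3*q_1 = -7) → (¬(a[q + 3*q_1 + 7] + q + 3*q_1 ≠ -16)))
Before assert 2*q + 8 > -2 → buf[u + 1] + 9 ≠ 5: (2*q > -10 → buf[u + 1] ≠ -4) ∧ (∀q_1. ((q = -10 ∧ 4*q + 3*q_1 = -7) → (¬(a[q + 3*q_1 + 7] + q + 3*q_1 ≠ -16))))
Answer: WP = (2*q > -10 → buf[u + 1] ≠ -4) ∧ (∀q_1. ((q = -10 ∧ 4*q + 3*q_1 = -7) → (¬(a[q + 3*q_1 + 7] + q + 3*q_1 ≠ -16))))


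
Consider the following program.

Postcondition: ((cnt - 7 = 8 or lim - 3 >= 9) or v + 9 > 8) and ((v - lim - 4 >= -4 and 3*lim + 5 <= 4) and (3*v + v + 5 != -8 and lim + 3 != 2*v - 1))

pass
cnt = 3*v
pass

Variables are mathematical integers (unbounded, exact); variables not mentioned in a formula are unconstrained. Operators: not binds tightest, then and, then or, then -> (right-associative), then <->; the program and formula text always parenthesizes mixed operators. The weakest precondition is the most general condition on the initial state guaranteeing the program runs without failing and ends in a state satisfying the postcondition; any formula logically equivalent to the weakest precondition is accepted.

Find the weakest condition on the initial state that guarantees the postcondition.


Working backward. After the program, the postcondition ((cnt - 7 = 8 or lim - 3 >= 9) or v + 9 > 8) and ((v - lim - 4 >= -4 and 3*lim + 5 <= 4) and (3*v + v + 5 != -8 and lim + 3 != 2*v - 1)) must hold; in canonical form it is (cnt = 15 or lim >= 12 or v > -1) and v >= lim and 3*lim <= -1 and 4*v != -13 and lim != 2*v - 4.
Before skip: (cnt = 15 or lim >= 12 or v > -1) and v >= lim and 3*lim <= -1 and 4*v != -13 and lim != 2*v - 4
Before cnt := 3*v: (3*v = 15 or lim >= 12 or v > -1) and v >= lim and 3*lim <= -1 and 4*v != -13 and lim != 2*v - 4
Before skip: (3*v = 15 or lim >= 12 or v > -1) and v >= lim and 3*lim <= -1 and 4*v != -13 and lim != 2*v - 4
Answer: WP = (3*v = 15 or lim >= 12 or v > -1) and v >= lim and 3*lim <= -1 and 4*v != -13 and lim != 2*v - 4


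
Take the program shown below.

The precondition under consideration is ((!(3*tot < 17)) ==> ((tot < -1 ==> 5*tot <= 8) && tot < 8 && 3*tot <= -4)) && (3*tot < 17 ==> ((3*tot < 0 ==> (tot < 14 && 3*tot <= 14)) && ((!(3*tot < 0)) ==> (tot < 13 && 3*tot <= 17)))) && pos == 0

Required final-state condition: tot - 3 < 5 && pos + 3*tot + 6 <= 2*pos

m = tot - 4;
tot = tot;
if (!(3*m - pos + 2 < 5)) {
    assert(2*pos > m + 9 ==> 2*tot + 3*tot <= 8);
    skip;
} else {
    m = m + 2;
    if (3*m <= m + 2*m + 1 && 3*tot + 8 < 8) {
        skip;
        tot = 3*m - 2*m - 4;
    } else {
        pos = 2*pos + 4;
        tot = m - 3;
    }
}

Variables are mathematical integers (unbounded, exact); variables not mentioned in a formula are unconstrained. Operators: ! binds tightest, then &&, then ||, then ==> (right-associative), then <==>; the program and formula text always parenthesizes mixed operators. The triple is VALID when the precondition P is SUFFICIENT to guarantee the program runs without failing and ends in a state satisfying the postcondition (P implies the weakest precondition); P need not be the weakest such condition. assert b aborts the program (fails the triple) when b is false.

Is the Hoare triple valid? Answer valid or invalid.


Working backward. After the program, the postcondition tot - 3 < 5 && pos + 3*tot + 6 <= 2*pos must hold; in canonical form it is tot < 8 && 3*tot <= pos - 6.
Then branch requires (2*pos > m + 9 ==> 5*tot <= 8) && tot < 8 && 3*tot <= pos - 6; else branch requires (3*tot < 0 ==> (m < 10 && 3*m <= pos)) && ((!(3*tot < 0)) ==> (m < 9 && 3*m <= 2*pos + 1)).
Before the if: ((!(3*m < pos + 3)) ==> ((2*pos > m + 9 ==> 5*tot <= 8) && tot < 8 && 3*tot <= pos - 6)) && (3*m < pos + 3 ==> ((3*tot < 0 ==> (m < 10 && 3*m <= pos)) && ((!(3*tot < 0)) ==> (m < 9 && 3*m <= 2*pos + 1))))
Before tot := tot: ((!(3*m < pos + 3)) ==> ((2*pos > m + 9 ==> 5*tot <= 8) && tot < 8 && 3*tot <= pos - 6)) && (3*m < pos + 3 ==> ((3*tot < 0 ==> (m < 10 && 3*m <= pos)) && ((!(3*tot < 0)) ==> (m < 9 && 3*m <= 2*pos + 1))))
Before m := tot - 4: ((!(3*tot < pos + 15)) ==> ((2*pos > tot + 5 ==> 5*tot <= 8) && tot < 8 && 3*tot <= pos - 6)) && (3*tot < pos + 15 ==> ((3*tot < 0 ==> (tot < 14 && 3*tot <= pos + 12)) && ((!(3*tot < 0)) ==> (tot < 13 && 3*tot <= 2*pos + 13))))
The weakest precondition is ((!(3*tot < pos + 15)) ==> ((2*pos > tot + 5 ==> 5*tot <= 8) && tot < 8 && 3*tot <= pos - 6)) && (3*tot < pos + 15 ==> ((3*tot < 0 ==> (tot < 14 && 3*tot <= pos + 12)) && ((!(3*tot < 0)) ==> (tot < 13 && 3*tot <= 2*pos + 13)))).
Check whether ((!(3*tot < 17)) ==> ((tot < -1 ==> 5*tot <= 8) && tot < 8 && 3*tot <= -4)) && (3*tot < 17 ==> ((3*tot < 0 ==> (tot < 14 && 3*tot <= 14)) && ((!(3*tot < 0)) ==> (tot < 13 && 3*tot <= 17)))) && pos == 0 implies it.
Countermodel: at the initial state pos = 0, tot = 5, the precondition holds but the weakest precondition fails.
Answer: invalid


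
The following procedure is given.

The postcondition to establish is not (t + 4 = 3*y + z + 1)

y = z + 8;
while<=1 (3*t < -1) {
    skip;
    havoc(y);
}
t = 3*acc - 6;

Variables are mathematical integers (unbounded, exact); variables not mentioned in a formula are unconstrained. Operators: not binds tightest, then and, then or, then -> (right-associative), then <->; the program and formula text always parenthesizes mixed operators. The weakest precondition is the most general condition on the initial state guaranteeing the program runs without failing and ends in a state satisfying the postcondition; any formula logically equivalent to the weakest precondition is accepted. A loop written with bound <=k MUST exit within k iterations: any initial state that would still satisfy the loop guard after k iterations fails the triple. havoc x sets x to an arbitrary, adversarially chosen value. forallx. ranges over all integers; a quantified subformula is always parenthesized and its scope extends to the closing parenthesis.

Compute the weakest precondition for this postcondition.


Working backward. After the program, the postcondition not (t + 4 = 3*y + z + 1) must hold; in canonical form it is not (t = 3*y + z - 3).
Before t := 3*acc - 6: not (3*acc = 3*y + z + 3)
Before the loop (bound <=1), unroll the exhaustion recursion (WP_0 = exit-now case; WP_j = one more guarded iteration, up to j = 1):
  WP_0: (not (3*t < -1)) and (not (3*acc = 3*y + z + 3))
  WP_1: (3*t < -1 -> (forall y_1. ((not (3*t < -1)) and (not (3*acc = 3*y_1 + z + 3))))) and ((not (3*t < -1)) -> (not (3*acc = 3*y + z + 3)))
So before the loop: (3*t < -1 -> (forall y_1. ((not (3*t < -1)) and (not (3*acc = 3*y_1 + z + 3))))) and ((not (3*t < -1)) -> (not (3*acc = 3*y + z + 3)))
Before y := z + 8: (3*t < -1 -> (forall y_1. ((not (3*t < -1)) and (not (3*acc = 3*y_1 + z + 3))))) and ((not (3*t < -1)) -> (not (3*acc = 4*z + 27)))
Answer: WP = (3*t < -1 -> (forall y_1. ((not (3*t < -1)) and (not (3*acc = 3*y_1 + z + 3))))) and ((not (3*t < -1)) -> (not (3*acc = 4*z + 27)))


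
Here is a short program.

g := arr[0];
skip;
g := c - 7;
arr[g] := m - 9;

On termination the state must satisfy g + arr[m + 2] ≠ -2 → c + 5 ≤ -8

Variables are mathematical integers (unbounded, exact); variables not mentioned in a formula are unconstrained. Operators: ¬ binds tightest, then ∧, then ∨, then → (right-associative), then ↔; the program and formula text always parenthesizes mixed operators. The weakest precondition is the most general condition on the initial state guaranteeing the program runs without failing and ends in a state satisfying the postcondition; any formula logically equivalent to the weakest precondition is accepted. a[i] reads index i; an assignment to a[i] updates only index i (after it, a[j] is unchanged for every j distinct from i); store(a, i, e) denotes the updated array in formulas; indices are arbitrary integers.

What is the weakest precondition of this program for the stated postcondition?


Working backward. After the program, the postcondition g + arr[m + 2] ≠ -2 → c + 5 ≤ -8 must hold; in canonical form it is arr[m + 2] + g ≠ -2 → c ≤ -13.
Before arr[g] := m - 9: store(arr, g, m - 9)[m + 2] + g ≠ -2 → c ≤ -13
Before g := c - 7: store(arr, c - 7, m - 9)[m + 2] + c ≠ 5 → c ≤ -13
Before skip: store(arr, c - 7, m - 9)[m + 2] + c ≠ 5 → c ≤ -13
Before g := arr[0]: store(arr, c - 7, m - 9)[m + 2] + c ≠ 5 → c ≤ -13
Answer: WP = store(arr, c - 7, m - 9)[m + 2] + c ≠ 5 → c ≤ -13


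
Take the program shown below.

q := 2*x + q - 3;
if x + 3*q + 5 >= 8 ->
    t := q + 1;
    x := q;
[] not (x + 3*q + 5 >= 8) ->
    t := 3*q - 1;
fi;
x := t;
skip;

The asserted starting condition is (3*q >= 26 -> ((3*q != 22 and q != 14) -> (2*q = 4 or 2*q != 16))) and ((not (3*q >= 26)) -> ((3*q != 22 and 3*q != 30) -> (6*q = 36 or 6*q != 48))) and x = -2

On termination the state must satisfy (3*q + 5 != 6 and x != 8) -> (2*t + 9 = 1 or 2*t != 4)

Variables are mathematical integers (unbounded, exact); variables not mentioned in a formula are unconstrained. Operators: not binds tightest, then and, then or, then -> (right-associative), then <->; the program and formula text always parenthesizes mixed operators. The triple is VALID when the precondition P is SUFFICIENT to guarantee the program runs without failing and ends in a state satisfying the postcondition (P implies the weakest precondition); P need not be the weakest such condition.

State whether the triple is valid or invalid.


Working backward. After the program, the postcondition (3*q + 5 != 6 and x != 8) -> (2*t + 9 = 1 or 2*t != 4) must hold; in canonical form it is (3*q != 1 and x != 8) -> (2*t = -8 or 2*t != 4).
Before skip: (3*q != 1 and x != 8) -> (2*t = -8 or 2*t != 4)
Before x := t: (3*q != 1 and t != 8) -> (2*t = -8 or 2*t != 4)
Then branch requires (3*q != 1 and q != 7) -> (2*q = -10 or 2*q != 2); else branch requires (3*q != 1 and 3*q != 9) -> (6*q = -6 or 6*q != 6).
Before the if: (3*q + x >= 3 -> ((3*q != 1 and q != 7) -> (2*q = -10 or 2*q != 2))) and ((not (3*q + x >= 3)) -> ((3*q != 1 and 3*q != 9) -> (6*q = -6 or 6*q != 6)))
Before q := 2*x + q - 3: (3*q + 7*x >= 12 -> ((3*q + 6*x != 10 and q + 2*x != 10) -> (2*q + 4*x = -4 or 2*q + 4*x != 8))) and ((not (3*q + 7*x >= 12)) -> ((3*q + 6*x != 10 and 3*q + 6*x != 18) -> (6*q + 12*x = 12 or 6*q + 12*x != 24)))
The weakest precondition is (3*q + 7*x >= 12 -> ((3*q + 6*x != 10 and q + 2*x != 10) -> (2*q + 4*x = -4 or 2*q + 4*x != 8))) and ((not (3*q + 7*x >= 12)) -> ((3*q + 6*x != 10 and 3*q + 6*x != 18) -> (6*q + 12*x = 12 or 6*q + 12*x != 24))).
Check whether (3*q >= 26 -> ((3*q != 22 and q != 14) -> (2*q = 4 or 2*q != 16))) and ((not (3*q >= 26)) -> ((3*q != 22 and 3*q != 30) -> (6*q = 36 or 6*q != 48))) and x = -2 implies it.
Every state satisfying the precondition satisfies the weakest precondition: the implication holds.
Answer: valid


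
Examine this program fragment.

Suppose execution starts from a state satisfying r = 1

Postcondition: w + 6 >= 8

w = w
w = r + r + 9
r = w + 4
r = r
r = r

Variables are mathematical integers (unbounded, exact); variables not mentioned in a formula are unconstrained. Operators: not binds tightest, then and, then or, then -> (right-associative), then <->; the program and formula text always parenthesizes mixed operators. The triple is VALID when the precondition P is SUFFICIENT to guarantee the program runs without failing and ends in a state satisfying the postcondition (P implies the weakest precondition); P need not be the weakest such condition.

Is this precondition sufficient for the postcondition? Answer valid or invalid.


Working backward. After the program, the postcondition w + 6 >= 8 must hold; in canonical form it is w >= 2.
Before r := r: w >= 2
Before r := r: w >= 2
Before r := w + 4: w >= 2
Before w := r + r + 9: 2*r >= -7
Before w := w: 2*r >= -7
The weakest precondition is 2*r >= -7.
Check whether r = 1 implies it.
Every state satisfying the precondition satisfies the weakest precondition: the implication holds.
Answer: valid


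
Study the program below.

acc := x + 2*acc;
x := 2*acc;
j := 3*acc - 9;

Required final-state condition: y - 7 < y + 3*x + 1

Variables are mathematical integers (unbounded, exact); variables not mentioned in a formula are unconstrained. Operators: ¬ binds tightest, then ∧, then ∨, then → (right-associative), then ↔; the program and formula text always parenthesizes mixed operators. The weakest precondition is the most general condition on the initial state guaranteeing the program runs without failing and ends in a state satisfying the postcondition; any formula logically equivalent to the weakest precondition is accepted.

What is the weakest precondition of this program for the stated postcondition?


Working backward. After the program, the postcondition y - 7 < y + 3*x + 1 must hold; in canonical form it is 3*x > -8.
Before j := 3*acc - 9: 3*x > -8
Before x := 2*acc: 6*acc > -8
Before acc := x + 2*acc: 12*acc + 6*x > -8
Answer: WP = 12*acc + 6*x > -8


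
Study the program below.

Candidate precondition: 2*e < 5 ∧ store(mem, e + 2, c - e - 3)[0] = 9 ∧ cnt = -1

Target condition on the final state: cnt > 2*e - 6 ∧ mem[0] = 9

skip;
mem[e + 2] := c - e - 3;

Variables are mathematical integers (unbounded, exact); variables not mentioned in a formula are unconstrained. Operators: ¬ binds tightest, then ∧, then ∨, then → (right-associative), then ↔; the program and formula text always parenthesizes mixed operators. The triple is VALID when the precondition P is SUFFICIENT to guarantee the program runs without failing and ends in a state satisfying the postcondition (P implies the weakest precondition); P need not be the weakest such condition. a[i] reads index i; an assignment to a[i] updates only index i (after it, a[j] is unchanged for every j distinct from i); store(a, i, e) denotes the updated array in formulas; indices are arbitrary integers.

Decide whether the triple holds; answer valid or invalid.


Working backward. After the program, cnt > 2*e - 6 ∧ mem[0] = 9 must hold.
Before mem[e + 2] := c - e - 3: cnt > 2*e - 6 ∧ store(mem, e + 2, c - e - 3)[0] = 9
Before skip: cnt > 2*e - 6 ∧ store(mem, e + 2, c - e - 3)[0] = 9
The weakest precondition is cnt > 2*e - 6 ∧ store(mem, e + 2, c - e - 3)[0] = 9.
Check whether 2*e < 5 ∧ store(mem, e + 2, c - e - 3)[0] = 9 ∧ cnt = -1 implies it.
Every state satisfying the precondition satisfies the weakest precondition: the implication holds.
Answer: valid


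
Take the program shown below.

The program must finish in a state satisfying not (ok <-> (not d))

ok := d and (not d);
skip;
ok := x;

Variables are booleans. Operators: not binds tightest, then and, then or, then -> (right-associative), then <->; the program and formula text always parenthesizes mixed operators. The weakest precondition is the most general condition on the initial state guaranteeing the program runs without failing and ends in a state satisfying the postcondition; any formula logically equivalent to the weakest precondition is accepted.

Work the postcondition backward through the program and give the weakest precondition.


Working backward. After the program, not (ok <-> (not d)) must hold.
Before ok := x: not (x <-> (not d))
Before skip: not (x <-> (not d))
Before ok := d and (not d): not (x <-> (not d))
Answer: WP = not (x <-> (not d))


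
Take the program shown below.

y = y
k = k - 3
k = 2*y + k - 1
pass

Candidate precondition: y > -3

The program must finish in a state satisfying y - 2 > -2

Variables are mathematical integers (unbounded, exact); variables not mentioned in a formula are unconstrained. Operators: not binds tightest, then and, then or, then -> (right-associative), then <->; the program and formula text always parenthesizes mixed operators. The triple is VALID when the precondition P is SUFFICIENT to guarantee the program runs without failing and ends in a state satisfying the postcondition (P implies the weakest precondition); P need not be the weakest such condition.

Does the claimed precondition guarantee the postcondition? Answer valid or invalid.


Working backward. After the program, the postcondition y - 2 > -2 must hold; in canonical form it is y > 0.
Before skip: y > 0
Before k := 2*y + k - 1: y > 0
Before k := k - 3: y > 0
Before y := y: y > 0
The weakest precondition is y > 0.
Check whether y > -3 implies it.
Countermodel: at the initial state y = -2, the precondition holds but the weakest precondition fails.
Answer: invalid


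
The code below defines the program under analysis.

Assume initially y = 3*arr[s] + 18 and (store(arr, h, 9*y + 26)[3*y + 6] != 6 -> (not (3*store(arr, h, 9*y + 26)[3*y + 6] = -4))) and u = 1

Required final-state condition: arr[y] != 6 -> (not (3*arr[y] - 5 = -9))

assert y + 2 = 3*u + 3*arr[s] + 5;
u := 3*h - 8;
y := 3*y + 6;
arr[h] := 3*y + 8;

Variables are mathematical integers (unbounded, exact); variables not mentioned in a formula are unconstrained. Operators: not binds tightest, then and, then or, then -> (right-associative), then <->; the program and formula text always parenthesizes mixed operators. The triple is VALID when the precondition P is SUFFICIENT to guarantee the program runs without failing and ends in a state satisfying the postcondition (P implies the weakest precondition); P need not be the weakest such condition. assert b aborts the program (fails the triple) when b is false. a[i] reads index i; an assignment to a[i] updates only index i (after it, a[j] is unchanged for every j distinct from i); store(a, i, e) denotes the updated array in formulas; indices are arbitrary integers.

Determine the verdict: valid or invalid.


Working backward. After the program, the postcondition arr[y] != 6 -> (not (3*arr[y] - 5 = -9)) must hold; in canonical form it is arr[y] != 6 -> (not (3*arr[y] = -4)).
Before arr[h] := 3*y + 8: store(arr, h, 3*y + 8)[y] != 6 -> (not (3*store(arr, h, 3*y + 8)[y] = -4))
Before y := 3*y + 6: store(arr, h, 9*y + 26)[3*y + 6] != 6 -> (not (3*store(arr, h, 9*y + 26)[3*y + 6] = -4))
Before u := 3*h - 8: store(arr, h, 9*y + 26)[3*y + 6] != 6 -> (not (3*store(arr, h, 9*y + 26)[3*y + 6] = -4))
Before assert y + 2 = 3*u + 3*arr[s] + 5: y = 3*arr[s] + 3*u + 3 and (store(arr, h, 9*y + 26)[3*y + 6] != 6 -> (not (3*store(arr, h, 9*y + 26)[3*y + 6] = -4)))
The weakest precondition is y = 3*arr[s] + 3*u + 3 and (store(arr, h, 9*y + 26)[3*y + 6] != 6 -> (not (3*store(arr, h, 9*y + 26)[3*y + 6] = -4))).
Check whether y = 3*arr[s] + 18 and (store(arr, h, 9*y + 26)[3*y + 6] != 6 -> (not (3*store(arr, h, 9*y + 26)[3*y + 6] = -4))) and u = 1 implies it.
Countermodel: at the initial state arr = {[0] = 0, [60] = 0, elsewhere 0}, h = 0, s = 0, u = 1, y = 18, the precondition holds but the weakest precondition fails.
Answer: invalid
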